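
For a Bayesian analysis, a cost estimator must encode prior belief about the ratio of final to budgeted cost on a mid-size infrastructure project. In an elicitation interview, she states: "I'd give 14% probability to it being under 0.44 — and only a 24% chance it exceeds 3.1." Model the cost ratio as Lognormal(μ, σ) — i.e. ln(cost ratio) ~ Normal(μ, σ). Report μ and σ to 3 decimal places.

μ ≈ 0.360, σ ≈ 1.093

If T ~ Lognormal(μ,σ) then ln T ~ Normal(μ,σ), so the p-quantile of ln T is μ + z_p·σ.
ln(0.44) = -0.821 and ln(3.1) = 1.131; z_{0.14} = -1.08, z_{0.76} = 0.7063.
σ = (1.131 − -0.821)/(0.7063 − (-1.08)) = 1.093.
μ = -0.821 − (-1.08)·1.093 = 0.360.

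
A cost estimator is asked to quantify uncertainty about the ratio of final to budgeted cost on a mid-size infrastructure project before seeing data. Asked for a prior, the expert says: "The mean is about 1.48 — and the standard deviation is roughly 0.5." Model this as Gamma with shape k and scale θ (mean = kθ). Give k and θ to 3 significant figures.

For Gamma(k, scale θ): mean = kθ, variance = kθ², so CV = 1/√k.
CV = SD/mean = 0.5/1.48 = 0.3378, hence k = 1/CV² = 8.76.
Then θ = mean/k = 1.48/8.76 = 0.169.

k ≈ 8.76, θ ≈ 0.169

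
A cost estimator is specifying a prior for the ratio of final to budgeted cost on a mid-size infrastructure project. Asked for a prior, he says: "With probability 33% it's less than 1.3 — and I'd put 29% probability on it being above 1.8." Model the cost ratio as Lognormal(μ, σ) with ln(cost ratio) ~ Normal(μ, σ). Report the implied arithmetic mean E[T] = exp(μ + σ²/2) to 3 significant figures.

If T ~ Lognormal(μ,σ) then ln T ~ Normal(μ,σ), so the p-quantile of ln T is μ + z_p·σ.
ln(1.3) = 0.2624 and ln(1.8) = 0.5878; z_{0.33} = -0.4399, z_{0.71} = 0.5534.
σ = (0.5878 − 0.2624)/(0.5534 − (-0.4399)) = 0.328.
μ = 0.2624 − (-0.4399)·0.328 = 0.406.
E[T] = exp(μ + σ²/2) = exp(0.406 + 0.0537) = 1.58.

E[T] ≈ 1.58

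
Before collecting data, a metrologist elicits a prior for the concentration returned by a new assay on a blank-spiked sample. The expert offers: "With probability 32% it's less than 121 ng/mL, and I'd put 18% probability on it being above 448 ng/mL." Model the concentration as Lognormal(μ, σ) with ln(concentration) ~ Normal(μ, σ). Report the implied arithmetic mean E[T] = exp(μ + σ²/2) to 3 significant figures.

E[T] ≈ 295 ng/mL

If T ~ Lognormal(μ,σ) then ln T ~ Normal(μ,σ), so the p-quantile of ln T is μ + z_p·σ.
ln(121) = 4.796 and ln(448) = 6.105; z_{0.32} = -0.4677, z_{0.82} = 0.9154.
σ = (6.105 − 4.796)/(0.9154 − (-0.4677)) = 0.946.
μ = 4.796 − (-0.4677)·0.946 = 5.238.
E[T] = exp(μ + σ²/2) = exp(5.238 + 0.4479) = 295 ng/mL.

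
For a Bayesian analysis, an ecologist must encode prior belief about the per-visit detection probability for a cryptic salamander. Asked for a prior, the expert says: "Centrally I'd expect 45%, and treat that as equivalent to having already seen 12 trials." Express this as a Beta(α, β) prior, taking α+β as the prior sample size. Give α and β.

α = 5.4, β = 6.6

Under the effective-sample-size interpretation, Beta(α, β) has prior mean α/(α+β) and prior sample size α+β.
So α+β = 12 and α/(α+β) = 0.45, giving α = 0.45·12 = 5.4 and β = 12 − 5.4 = 6.6.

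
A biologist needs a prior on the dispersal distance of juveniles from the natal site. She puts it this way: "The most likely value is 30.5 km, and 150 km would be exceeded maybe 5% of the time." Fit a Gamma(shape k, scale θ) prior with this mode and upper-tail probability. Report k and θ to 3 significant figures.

k ≈ 1.95, θ ≈ 32.2

Gamma(k,θ) with k>1 has mode (k−1)θ, so θ = 30.5/(k−1).
Need P(X < 150) = 0.95 with θ tied to k this way. Start at k = 2, θ = 30.5: P(X<150) ≈ 0.957.
Too high — lower k to spread out. Iterating converges to k ≈ 1.95.
Then θ = 30.5/(1.95−1) ≈ 32.2.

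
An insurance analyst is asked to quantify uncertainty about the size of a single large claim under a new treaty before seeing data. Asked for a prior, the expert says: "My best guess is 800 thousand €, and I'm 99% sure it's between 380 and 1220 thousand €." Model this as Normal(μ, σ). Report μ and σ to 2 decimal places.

μ = 800.00, σ = 163.05

A symmetric 99% interval runs μ ± z·σ with z = 2.576.
Half-width = 420, so σ = 420/2.576 = 163.05.
μ is the stated best guess, 800.00.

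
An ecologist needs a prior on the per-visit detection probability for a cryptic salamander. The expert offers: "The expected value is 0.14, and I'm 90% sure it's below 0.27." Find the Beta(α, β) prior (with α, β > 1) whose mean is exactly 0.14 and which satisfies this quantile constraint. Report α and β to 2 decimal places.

α ≈ 1.78, β ≈ 10.94

With mean 0.14 fixed, write α = 0.14s, β = 0.86s where s = α+β.
Need P(θ < 0.27) = 0.9 under Beta(0.14s, 0.86s). Normal approximation: (q−m)/√(m(1−m)/s) ≈ z_{0.9} = 1.28, so s ≈ 0.14·0.86·(1.28)²/(0.27−0.14)² = 11.7.
At s = 11.7: P(θ<0.27) ≈ 0.893. Adjusting to match 0.9 gives s ≈ 12.72.
So α = 0.14·12.72 ≈ 1.78, β = 0.86·12.72 ≈ 10.94.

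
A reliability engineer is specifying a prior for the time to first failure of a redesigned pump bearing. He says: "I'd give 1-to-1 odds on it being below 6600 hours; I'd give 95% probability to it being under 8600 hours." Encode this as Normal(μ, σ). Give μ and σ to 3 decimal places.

μ = 6600.000, σ = 1215.914

The p-quantile of Normal(μ,σ) is μ + z_p·σ, with z_{0.5} = 0 and z_{0.95} = 1.645.
Eliminate σ: μ = (z₂·x₁ − z₁·x₂)/(z₂ − z₁) = (1.645·6600 − (0)·8600)/1.645 = 6600.000.
Then σ = (x₂ − x₁)/(z₂ − z₁) = (8600 − 6600)/1.645 = 1215.914.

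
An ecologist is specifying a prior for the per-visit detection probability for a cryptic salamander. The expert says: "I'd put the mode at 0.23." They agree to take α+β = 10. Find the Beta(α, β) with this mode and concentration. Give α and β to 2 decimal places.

α = 2.84, β = 7.16

For α,β > 1 the Beta mode is (α−1)/(α+β−2). With α+β = 10, the mode is (α−1)/8.
Set (α−1)/8 = 0.23 → α = 1 + 0.23·8 = 2.84.
β = 10 − α = 7.16.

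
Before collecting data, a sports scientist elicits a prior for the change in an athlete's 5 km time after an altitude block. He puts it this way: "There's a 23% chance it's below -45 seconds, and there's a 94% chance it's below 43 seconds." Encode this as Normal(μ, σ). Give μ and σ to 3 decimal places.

μ = -16.652, σ = 38.367

The p-quantile of Normal(μ,σ) is μ + z_p·σ, with z_{0.23} = -0.7388 and z_{0.94} = 1.555.
Eliminate σ: μ = (z₂·x₁ − z₁·x₂)/(z₂ − z₁) = (1.555·-45 − (-0.7388)·43)/2.294 = -16.652.
Then σ = (x₂ − x₁)/(z₂ − z₁) = (43 − -45)/2.294 = 38.367.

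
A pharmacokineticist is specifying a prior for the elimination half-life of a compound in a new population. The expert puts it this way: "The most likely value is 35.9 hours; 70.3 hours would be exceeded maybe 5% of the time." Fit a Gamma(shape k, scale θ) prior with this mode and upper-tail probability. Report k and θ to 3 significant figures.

k ≈ 7.14, θ ≈ 5.84

Gamma(k,θ) with k>1 has mode (k−1)θ, so θ = 35.9/(k−1).
Need P(X < 70.3) = 0.95 with θ tied to k this way. Start at k = 2, θ = 35.9: P(X<70.3) ≈ 0.583.
Too low — raise k to concentrate. Iterating converges to k ≈ 7.14.
Then θ = 35.9/(7.14−1) ≈ 5.84.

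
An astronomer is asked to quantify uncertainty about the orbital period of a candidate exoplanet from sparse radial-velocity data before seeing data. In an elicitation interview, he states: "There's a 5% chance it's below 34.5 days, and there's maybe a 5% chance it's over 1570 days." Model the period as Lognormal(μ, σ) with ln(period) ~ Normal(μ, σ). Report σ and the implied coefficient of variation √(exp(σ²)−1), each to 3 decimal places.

σ ≈ 1.161, CV ≈ 1.687

If T ~ Lognormal(μ,σ) then ln T ~ Normal(μ,σ), so the p-quantile of ln T is μ + z_p·σ.
ln(34.5) = 3.541 and ln(1570) = 7.359; z_{0.05} = -1.645, z_{0.95} = 1.645.
σ = (7.359 − 3.541)/(1.645 − (-1.645)) = 1.161.
μ = 3.541 − (-1.645)·1.161 = 5.450.
CV = √(exp(σ²)−1) = √(exp(1.3469)−1) = 1.687.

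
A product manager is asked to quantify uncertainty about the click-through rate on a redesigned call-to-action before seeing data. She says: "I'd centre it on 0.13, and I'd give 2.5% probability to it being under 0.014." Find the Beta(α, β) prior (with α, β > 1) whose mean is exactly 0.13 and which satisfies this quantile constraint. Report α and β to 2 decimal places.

With mean 0.13 fixed, write α = 0.13s, β = 0.87s where s = α+β.
Need P(θ < 0.014) = 0.025 under Beta(0.13s, 0.87s). Normal approximation: (q−m)/√(m(1−m)/s) ≈ z_{0.025} = -1.96, so s ≈ 0.13·0.87·(-1.96)²/(0.014−0.13)² = 32.3.
At s = 32.3: P(θ<0.014) ≈ 0.001. Adjusting to match 0.025 gives s ≈ 13.50.
So α = 0.13·13.50 ≈ 1.76, β = 0.87·13.50 ≈ 11.75.

α ≈ 1.76, β ≈ 11.75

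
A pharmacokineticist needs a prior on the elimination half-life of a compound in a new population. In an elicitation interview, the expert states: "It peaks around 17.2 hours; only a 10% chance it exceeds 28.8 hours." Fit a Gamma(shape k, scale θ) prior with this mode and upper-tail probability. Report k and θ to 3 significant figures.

k ≈ 8.11, θ ≈ 2.42

Gamma(k,θ) with k>1 has mode (k−1)θ, so θ = 17.2/(k−1).
Need P(X < 28.8) = 0.9 with θ tied to k this way. Start at k = 2, θ = 17.2: P(X<28.8) ≈ 0.499.
Too low — raise k to concentrate. Iterating converges to k ≈ 8.11.
Then θ = 17.2/(8.11−1) ≈ 2.42.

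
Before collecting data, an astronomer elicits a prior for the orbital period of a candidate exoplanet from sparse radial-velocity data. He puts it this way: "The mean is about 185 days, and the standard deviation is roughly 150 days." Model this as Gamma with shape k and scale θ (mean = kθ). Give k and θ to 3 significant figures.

For Gamma(k, scale θ): mean = kθ, variance = kθ², so CV = 1/√k.
CV = SD/mean = 150/185 = 0.8108, hence k = 1/CV² = 1.52.
Then θ = mean/k = 185/1.52 = 122.

k ≈ 1.52, θ ≈ 122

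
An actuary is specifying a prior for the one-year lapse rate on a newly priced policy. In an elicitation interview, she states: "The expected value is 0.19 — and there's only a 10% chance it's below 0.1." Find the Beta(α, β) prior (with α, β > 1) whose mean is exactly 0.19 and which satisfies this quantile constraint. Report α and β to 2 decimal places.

α ≈ 5.09, β ≈ 21.68

With mean 0.19 fixed, write α = 0.19s, β = 0.81s where s = α+β.
Need P(θ < 0.1) = 0.1 under Beta(0.19s, 0.81s). Normal approximation: (q−m)/√(m(1−m)/s) ≈ z_{0.1} = -1.28, so s ≈ 0.19·0.81·(-1.28)²/(0.1−0.19)² = 31.2.
At s = 31.2: P(θ<0.1) ≈ 0.080. Adjusting to match 0.1 gives s ≈ 26.77.
So α = 0.19·26.77 ≈ 5.09, β = 0.81·26.77 ≈ 21.68.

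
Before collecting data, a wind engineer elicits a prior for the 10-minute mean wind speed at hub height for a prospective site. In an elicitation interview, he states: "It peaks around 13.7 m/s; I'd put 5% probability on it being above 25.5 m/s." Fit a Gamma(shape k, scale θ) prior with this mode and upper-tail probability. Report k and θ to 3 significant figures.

Gamma(k,θ) with k>1 has mode (k−1)θ, so θ = 13.7/(k−1).
Need P(X < 25.5) = 0.95 with θ tied to k this way. Start at k = 2, θ = 13.7: P(X<25.5) ≈ 0.555.
Too low — raise k to concentrate. Iterating converges to k ≈ 8.21.
Then θ = 13.7/(8.21−1) ≈ 1.9.

k ≈ 8.21, θ ≈ 1.9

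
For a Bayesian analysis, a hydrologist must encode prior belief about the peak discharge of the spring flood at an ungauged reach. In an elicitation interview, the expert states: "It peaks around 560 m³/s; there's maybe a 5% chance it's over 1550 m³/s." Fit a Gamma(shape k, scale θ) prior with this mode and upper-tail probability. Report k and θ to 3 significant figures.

Gamma(k,θ) with k>1 has mode (k−1)θ, so θ = 560/(k−1).
Need P(X < 1550) = 0.95 with θ tied to k this way. Start at k = 2, θ = 560: P(X<1550) ≈ 0.763.
Too low — raise k to concentrate. Iterating converges to k ≈ 3.59.
Then θ = 560/(3.59−1) ≈ 216.

k ≈ 3.59, θ ≈ 216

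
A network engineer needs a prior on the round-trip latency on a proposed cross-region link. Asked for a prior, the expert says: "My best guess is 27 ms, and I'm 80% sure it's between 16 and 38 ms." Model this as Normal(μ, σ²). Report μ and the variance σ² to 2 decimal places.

A symmetric 80% interval runs μ ± z·σ with z = 1.282.
Half-width = 11, so σ = 11/1.282 = 8.583 and σ² = 73.67.
μ is the stated best guess, 27.00.

μ = 27.00, σ² = 73.67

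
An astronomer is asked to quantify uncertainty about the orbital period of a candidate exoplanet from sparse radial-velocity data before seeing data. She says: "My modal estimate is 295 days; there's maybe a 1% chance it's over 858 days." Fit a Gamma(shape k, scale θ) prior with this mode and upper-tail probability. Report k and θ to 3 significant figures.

Gamma(k,θ) with k>1 has mode (k−1)θ, so θ = 295/(k−1).
Need P(X < 858) = 0.99 with θ tied to k this way. Start at k = 2, θ = 295: P(X<858) ≈ 0.787.
Too low — raise k to concentrate. Iterating converges to k ≈ 4.98.
Then θ = 295/(4.98−1) ≈ 74.1.

k ≈ 4.98, θ ≈ 74.1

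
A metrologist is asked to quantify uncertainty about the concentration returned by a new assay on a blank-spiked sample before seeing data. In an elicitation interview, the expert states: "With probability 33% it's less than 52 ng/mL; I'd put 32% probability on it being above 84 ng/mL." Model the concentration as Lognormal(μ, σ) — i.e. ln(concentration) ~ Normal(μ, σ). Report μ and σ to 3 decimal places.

If T ~ Lognormal(μ,σ) then ln T ~ Normal(μ,σ), so the p-quantile of ln T is μ + z_p·σ.
ln(52) = 3.951 and ln(84) = 4.431; z_{0.33} = -0.4399, z_{0.68} = 0.4677.
σ = (4.431 − 3.951)/(0.4677 − (-0.4399)) = 0.528.
μ = 3.951 − (-0.4399)·0.528 = 4.184.

μ ≈ 4.184, σ ≈ 0.528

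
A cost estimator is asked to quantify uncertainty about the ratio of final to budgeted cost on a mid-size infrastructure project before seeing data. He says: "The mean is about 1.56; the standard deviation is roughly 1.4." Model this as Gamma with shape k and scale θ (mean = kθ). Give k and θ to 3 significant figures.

k ≈ 1.24, θ ≈ 1.26

For Gamma(k, scale θ): mean = kθ, variance = kθ², so CV = 1/√k.
CV = SD/mean = 1.4/1.56 = 0.8974, hence k = 1/CV² = 1.24.
Then θ = mean/k = 1.56/1.24 = 1.26.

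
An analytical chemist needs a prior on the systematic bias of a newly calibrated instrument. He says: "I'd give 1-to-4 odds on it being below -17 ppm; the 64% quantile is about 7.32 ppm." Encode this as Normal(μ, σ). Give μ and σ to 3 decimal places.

The p-quantile of Normal(μ,σ) is μ + z_p·σ, with z_{0.2} = -0.8416 and z_{0.64} = 0.3585.
Eliminate σ: μ = (z₂·x₁ − z₁·x₂)/(z₂ − z₁) = (0.3585·-17 − (-0.8416)·7.32)/1.2 = 0.056.
Then σ = (x₂ − x₁)/(z₂ − z₁) = (7.32 − -17)/1.2 = 20.265.

μ = 0.056, σ = 20.265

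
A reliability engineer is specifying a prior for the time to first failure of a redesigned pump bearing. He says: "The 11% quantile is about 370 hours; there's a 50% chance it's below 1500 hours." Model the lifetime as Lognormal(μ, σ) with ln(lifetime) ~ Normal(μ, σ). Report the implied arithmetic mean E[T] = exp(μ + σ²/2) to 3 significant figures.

If T ~ Lognormal(μ,σ) then ln T ~ Normal(μ,σ), so the p-quantile of ln T is μ + z_p·σ.
ln(370) = 5.914 and ln(1500) = 7.313; z_{0.11} = -1.227, z_{0.5} = 0.
σ = (7.313 − 5.914)/(0 − (-1.227)) = 1.141.
μ = 5.914 − (-1.227)·1.141 = 7.313.
E[T] = exp(μ + σ²/2) = exp(7.313 + 0.6512) = 2880 hours.

E[T] ≈ 2880 hours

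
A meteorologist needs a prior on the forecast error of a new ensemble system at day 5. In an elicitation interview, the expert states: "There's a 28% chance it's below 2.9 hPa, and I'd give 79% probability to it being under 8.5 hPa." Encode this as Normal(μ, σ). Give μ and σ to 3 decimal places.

μ = 5.249, σ = 4.031

For Normal(μ,σ), the p-quantile is μ + z_p·σ. Here z_{0.28} = -0.5828, z_{0.79} = 0.8064.
So 2.9 = μ − 0.5828σ and 8.5 = μ + 0.8064σ.
Subtracting: σ = (8.5 − 2.9)/(0.8064 − (-0.5828)) = 4.031.
Then μ = 2.9 − (-0.5828)·4.031 = 5.249.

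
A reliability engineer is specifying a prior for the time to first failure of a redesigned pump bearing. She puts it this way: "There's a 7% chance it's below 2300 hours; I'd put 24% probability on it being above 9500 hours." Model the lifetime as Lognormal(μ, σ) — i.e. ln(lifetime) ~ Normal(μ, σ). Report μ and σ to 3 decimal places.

μ ≈ 8.700, σ ≈ 0.650

If T ~ Lognormal(μ,σ) then ln T ~ Normal(μ,σ), so the p-quantile of ln T is μ + z_p·σ.
ln(2300) = 7.741 and ln(9500) = 9.159; z_{0.07} = -1.476, z_{0.76} = 0.7063.
σ = (9.159 − 7.741)/(0.7063 − (-1.476)) = 0.650.
μ = 7.741 − (-1.476)·0.650 = 8.700.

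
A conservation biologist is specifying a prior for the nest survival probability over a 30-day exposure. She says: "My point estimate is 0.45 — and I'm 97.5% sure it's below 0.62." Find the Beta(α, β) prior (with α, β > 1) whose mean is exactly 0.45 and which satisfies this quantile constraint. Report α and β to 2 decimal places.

With mean 0.45 fixed, write α = 0.45s, β = 0.55s where s = α+β.
Need P(θ < 0.62) = 0.975 under Beta(0.45s, 0.55s). Normal approximation: (q−m)/√(m(1−m)/s) ≈ z_{0.975} = 1.96, so s ≈ 0.45·0.55·(1.96)²/(0.62−0.45)² = 32.9.
At s = 32.9: P(θ<0.62) ≈ 0.976. Adjusting to match 0.975 gives s ≈ 32.58.
So α = 0.45·32.58 ≈ 14.66, β = 0.55·32.58 ≈ 17.92.

α ≈ 14.66, β ≈ 17.92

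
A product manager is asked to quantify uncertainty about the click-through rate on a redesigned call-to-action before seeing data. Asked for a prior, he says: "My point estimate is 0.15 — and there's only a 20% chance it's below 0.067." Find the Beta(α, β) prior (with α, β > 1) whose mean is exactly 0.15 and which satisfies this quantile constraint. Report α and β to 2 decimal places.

α ≈ 1.98, β ≈ 11.22

With mean 0.15 fixed, write α = 0.15s, β = 0.85s where s = α+β.
Need P(θ < 0.067) = 0.2 under Beta(0.15s, 0.85s). Normal approximation: (q−m)/√(m(1−m)/s) ≈ z_{0.2} = -0.842, so s ≈ 0.15·0.85·(-0.842)²/(0.067−0.15)² = 13.1.
At s = 13.1: P(θ<0.067) ≈ 0.201. Adjusting to match 0.2 gives s ≈ 13.21.
So α = 0.15·13.21 ≈ 1.98, β = 0.85·13.21 ≈ 11.22.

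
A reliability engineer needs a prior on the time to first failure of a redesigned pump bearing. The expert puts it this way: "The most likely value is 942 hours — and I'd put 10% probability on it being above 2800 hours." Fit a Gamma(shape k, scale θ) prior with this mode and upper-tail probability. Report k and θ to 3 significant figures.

k ≈ 2.6, θ ≈ 588

Gamma(k,θ) with k>1 has mode (k−1)θ, so θ = 942/(k−1).
Need P(X < 2800) = 0.9 with θ tied to k this way. Start at k = 2, θ = 942: P(X<2800) ≈ 0.797.
Too low — raise k to concentrate. Iterating converges to k ≈ 2.6.
Then θ = 942/(2.6−1) ≈ 588.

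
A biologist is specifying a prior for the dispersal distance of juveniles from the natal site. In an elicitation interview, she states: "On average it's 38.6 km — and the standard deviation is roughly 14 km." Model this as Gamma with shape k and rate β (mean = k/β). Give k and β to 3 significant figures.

k ≈ 7.6, β ≈ 0.197

For Gamma(k, rate β): mean = k/β, variance = k/β², so CV = 1/√k.
CV = SD/mean = 14/38.6 = 0.3627, hence k = 1/CV² = 7.6.
Then β = k/mean = 7.6/38.6 = 0.197.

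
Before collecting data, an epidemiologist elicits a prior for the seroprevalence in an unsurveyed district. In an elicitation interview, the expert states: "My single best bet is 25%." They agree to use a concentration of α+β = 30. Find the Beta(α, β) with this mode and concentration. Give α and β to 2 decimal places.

α = 8.00, β = 22.00

For α,β > 1 the Beta mode is (α−1)/(α+β−2). With α+β = 30, the mode is (α−1)/28.
Set (α−1)/28 = 0.25 → α = 1 + 0.25·28 = 8.00.
β = 30 − α = 22.00.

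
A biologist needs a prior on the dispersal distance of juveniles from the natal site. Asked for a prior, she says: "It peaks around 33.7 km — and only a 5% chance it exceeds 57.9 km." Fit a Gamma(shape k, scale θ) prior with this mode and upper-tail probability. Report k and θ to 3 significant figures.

Gamma(k,θ) with k>1 has mode (k−1)θ, so θ = 33.7/(k−1).
Need P(X < 57.9) = 0.95 with θ tied to k this way. Start at k = 2, θ = 33.7: P(X<57.9) ≈ 0.512.
Too low — raise k to concentrate. Iterating converges to k ≈ 10.5.
Then θ = 33.7/(10.5−1) ≈ 3.54.

k ≈ 10.5, θ ≈ 3.54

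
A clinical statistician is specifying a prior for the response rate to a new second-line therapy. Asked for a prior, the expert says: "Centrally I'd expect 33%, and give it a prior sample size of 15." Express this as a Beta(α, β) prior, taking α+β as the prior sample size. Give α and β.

Under the effective-sample-size interpretation, Beta(α, β) has prior mean α/(α+β) and prior sample size α+β.
So α+β = 15 and α/(α+β) = 0.33, giving α = 0.33·15 = 4.95 and β = 15 − 4.95 = 10.05.

α = 4.95, β = 10.05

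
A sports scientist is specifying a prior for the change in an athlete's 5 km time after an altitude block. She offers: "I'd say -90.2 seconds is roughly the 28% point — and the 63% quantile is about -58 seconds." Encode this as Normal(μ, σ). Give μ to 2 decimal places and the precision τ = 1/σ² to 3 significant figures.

The p-quantile of Normal(μ,σ) is μ + z_p·σ, with z_{0.28} = -0.5828 and z_{0.63} = 0.3319.
Eliminate σ: μ = (z₂·x₁ − z₁·x₂)/(z₂ − z₁) = (0.3319·-90.2 − (-0.5828)·-58)/0.9147 = -69.68.
Then σ = (x₂ − x₁)/(z₂ − z₁) = (-58 − -90.2)/0.9147 = 35.20.
Precision τ = 1/σ² = 1/35.2² = 0.000807.

μ = -69.68, τ = 0.000807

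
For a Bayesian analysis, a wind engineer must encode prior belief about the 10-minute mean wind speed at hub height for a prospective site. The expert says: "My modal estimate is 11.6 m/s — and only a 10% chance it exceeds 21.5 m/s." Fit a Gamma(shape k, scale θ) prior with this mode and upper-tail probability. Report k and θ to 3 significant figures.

k ≈ 6.01, θ ≈ 2.31

Gamma(k,θ) with k>1 has mode (k−1)θ, so θ = 11.6/(k−1).
Need P(X < 21.5) = 0.9 with θ tied to k this way. Start at k = 2, θ = 11.6: P(X<21.5) ≈ 0.553.
Too low — raise k to concentrate. Iterating converges to k ≈ 6.01.
Then θ = 11.6/(6.01−1) ≈ 2.31.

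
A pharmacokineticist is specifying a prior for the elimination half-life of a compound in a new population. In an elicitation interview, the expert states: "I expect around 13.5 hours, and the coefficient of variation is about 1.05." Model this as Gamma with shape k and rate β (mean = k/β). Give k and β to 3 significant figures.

k ≈ 0.907, β ≈ 0.0672

For Gamma(k, rate β): mean = k/β, variance = k/β², so CV = 1/√k.
CV = 1.05, hence k = 1/CV² = 0.907.
Then β = k/mean = 0.907/13.5 = 0.0672.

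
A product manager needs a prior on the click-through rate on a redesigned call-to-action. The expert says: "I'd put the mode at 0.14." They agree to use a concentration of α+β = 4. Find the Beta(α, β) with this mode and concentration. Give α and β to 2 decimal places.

α = 1.28, β = 2.72

For α,β > 1 the Beta mode is (α−1)/(α+β−2). With α+β = 4, the mode is (α−1)/2.
Set (α−1)/2 = 0.14 → α = 1 + 0.14·2 = 1.28.
β = 4 − α = 2.72.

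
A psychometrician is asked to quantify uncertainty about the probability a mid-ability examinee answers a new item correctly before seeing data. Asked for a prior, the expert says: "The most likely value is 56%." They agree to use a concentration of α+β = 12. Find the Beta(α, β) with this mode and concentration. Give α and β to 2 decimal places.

For α,β > 1 the Beta mode is (α−1)/(α+β−2). With α+β = 12, the mode is (α−1)/10.
Set (α−1)/10 = 0.56 → α = 1 + 0.56·10 = 6.60.
β = 12 − α = 5.40.

α = 6.60, β = 5.40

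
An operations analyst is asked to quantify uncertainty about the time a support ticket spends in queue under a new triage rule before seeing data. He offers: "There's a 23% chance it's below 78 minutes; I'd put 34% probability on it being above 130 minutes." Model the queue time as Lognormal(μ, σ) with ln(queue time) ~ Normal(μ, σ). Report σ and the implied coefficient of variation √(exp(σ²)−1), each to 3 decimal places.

If T ~ Lognormal(μ,σ) then ln T ~ Normal(μ,σ), so the p-quantile of ln T is μ + z_p·σ.
ln(78) = 4.357 and ln(130) = 4.868; z_{0.23} = -0.7388, z_{0.66} = 0.4125.
σ = (4.868 − 4.357)/(0.4125 − (-0.7388)) = 0.444.
μ = 4.357 − (-0.7388)·0.444 = 4.685.
CV = √(exp(σ²)−1) = √(exp(0.1969)−1) = 0.466.

σ ≈ 0.444, CV ≈ 0.466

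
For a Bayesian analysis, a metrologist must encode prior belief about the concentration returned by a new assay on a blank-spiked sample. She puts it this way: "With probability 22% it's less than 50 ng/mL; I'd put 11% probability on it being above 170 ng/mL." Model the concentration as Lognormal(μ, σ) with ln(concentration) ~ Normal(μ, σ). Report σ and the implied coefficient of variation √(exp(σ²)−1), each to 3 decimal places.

If T ~ Lognormal(μ,σ) then ln T ~ Normal(μ,σ), so the p-quantile of ln T is μ + z_p·σ.
ln(50) = 3.912 and ln(170) = 5.136; z_{0.22} = -0.7722, z_{0.89} = 1.227.
σ = (5.136 − 3.912)/(1.227 − (-0.7722)) = 0.612.
μ = 3.912 − (-0.7722)·0.612 = 4.385.
CV = √(exp(σ²)−1) = √(exp(0.3749)−1) = 0.674.

σ ≈ 0.612, CV ≈ 0.674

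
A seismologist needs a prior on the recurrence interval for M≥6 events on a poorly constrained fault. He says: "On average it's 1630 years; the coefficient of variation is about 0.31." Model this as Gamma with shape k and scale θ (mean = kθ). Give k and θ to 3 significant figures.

k ≈ 10.4, θ ≈ 157

For Gamma(k, scale θ): mean = kθ, variance = kθ², so CV = 1/√k.
CV = 0.31, hence k = 1/CV² = 10.4.
Then θ = mean/k = 1630/10.4 = 157.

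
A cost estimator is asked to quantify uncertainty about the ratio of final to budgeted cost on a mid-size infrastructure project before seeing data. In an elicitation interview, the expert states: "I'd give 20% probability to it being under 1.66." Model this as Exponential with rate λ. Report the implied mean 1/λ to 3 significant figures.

P(T < 1.66) = 1 − e^(−λ·1.66) = 0.2, so λ = −ln(1−0.2)/1.66 = −ln(0.8)/1.66 = 0.134.
Mean = 1/λ = 7.44.

mean ≈ 7.44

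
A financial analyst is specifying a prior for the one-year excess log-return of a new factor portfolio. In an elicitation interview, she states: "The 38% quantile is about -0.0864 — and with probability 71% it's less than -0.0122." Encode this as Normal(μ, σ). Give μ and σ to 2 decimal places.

μ = -0.06, σ = 0.09

For Normal(μ,σ), the p-quantile is μ + z_p·σ. Here z_{0.38} = -0.3055, z_{0.71} = 0.5534.
So -0.0864 = μ − 0.3055σ and -0.0122 = μ + 0.5534σ.
Subtracting: σ = (-0.0122 − -0.0864)/(0.5534 − (-0.3055)) = 0.09.
Then μ = -0.0864 − (-0.3055)·0.09 = -0.06.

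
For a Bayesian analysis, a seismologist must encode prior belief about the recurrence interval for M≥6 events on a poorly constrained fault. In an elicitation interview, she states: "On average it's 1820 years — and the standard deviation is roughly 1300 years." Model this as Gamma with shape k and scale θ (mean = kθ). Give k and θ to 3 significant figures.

k ≈ 1.96, θ ≈ 929

For Gamma(k, scale θ): mean = kθ, variance = kθ², so CV = 1/√k.
CV = SD/mean = 1300/1820 = 0.7143, hence k = 1/CV² = 1.96.
Then θ = mean/k = 1820/1.96 = 929.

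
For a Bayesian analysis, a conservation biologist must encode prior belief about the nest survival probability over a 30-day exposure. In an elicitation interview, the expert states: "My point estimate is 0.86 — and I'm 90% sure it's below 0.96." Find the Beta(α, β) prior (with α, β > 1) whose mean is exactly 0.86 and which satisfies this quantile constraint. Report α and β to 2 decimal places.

α ≈ 12.03, β ≈ 1.96

With mean 0.86 fixed, write α = 0.86s, β = 0.14s where s = α+β.
Need P(θ < 0.96) = 0.9 under Beta(0.86s, 0.14s). Normal approximation: (q−m)/√(m(1−m)/s) ≈ z_{0.9} = 1.28, so s ≈ 0.86·0.14·(1.28)²/(0.96−0.86)² = 19.8.
At s = 19.8: P(θ<0.96) ≈ 0.945. Adjusting to match 0.9 gives s ≈ 13.98.
So α = 0.86·13.98 ≈ 12.03, β = 0.14·13.98 ≈ 1.96.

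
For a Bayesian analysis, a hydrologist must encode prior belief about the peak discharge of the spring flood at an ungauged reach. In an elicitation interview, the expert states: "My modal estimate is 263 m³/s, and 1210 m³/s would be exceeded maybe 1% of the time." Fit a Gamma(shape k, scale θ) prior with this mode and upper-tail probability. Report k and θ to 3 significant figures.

k ≈ 2.72, θ ≈ 152

Gamma(k,θ) with k>1 has mode (k−1)θ, so θ = 263/(k−1).
Need P(X < 1210) = 0.99 with θ tied to k this way. Start at k = 2, θ = 263: P(X<1210) ≈ 0.944.
Too low — raise k to concentrate. Iterating converges to k ≈ 2.72.
Then θ = 263/(2.72−1) ≈ 152.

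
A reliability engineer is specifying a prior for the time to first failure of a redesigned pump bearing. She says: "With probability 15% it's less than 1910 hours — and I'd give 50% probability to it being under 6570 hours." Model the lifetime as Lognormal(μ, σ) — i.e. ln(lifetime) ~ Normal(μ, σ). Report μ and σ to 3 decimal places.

μ ≈ 8.790, σ ≈ 1.192

If T ~ Lognormal(μ,σ) then ln T ~ Normal(μ,σ), so the p-quantile of ln T is μ + z_p·σ.
ln(1910) = 7.555 and ln(6570) = 8.79; z_{0.15} = -1.036, z_{0.5} = 0.
σ = (8.79 − 7.555)/(0 − (-1.036)) = 1.192.
μ = 7.555 − (-1.036)·1.192 = 8.790.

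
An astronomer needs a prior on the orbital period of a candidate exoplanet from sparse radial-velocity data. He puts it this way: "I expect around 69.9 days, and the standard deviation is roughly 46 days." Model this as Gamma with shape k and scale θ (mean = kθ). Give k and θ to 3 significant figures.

For Gamma(k, scale θ): mean = kθ, variance = kθ², so CV = 1/√k.
CV = SD/mean = 46/69.9 = 0.6581, hence k = 1/CV² = 2.31.
Then θ = mean/k = 69.9/2.31 = 30.3.

k ≈ 2.31, θ ≈ 30.3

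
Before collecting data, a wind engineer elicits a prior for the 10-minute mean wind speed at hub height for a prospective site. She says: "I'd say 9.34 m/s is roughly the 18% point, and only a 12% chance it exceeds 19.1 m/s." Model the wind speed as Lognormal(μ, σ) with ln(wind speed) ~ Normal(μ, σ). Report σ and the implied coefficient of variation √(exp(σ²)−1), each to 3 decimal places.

If T ~ Lognormal(μ,σ) then ln T ~ Normal(μ,σ), so the p-quantile of ln T is μ + z_p·σ.
ln(9.34) = 2.234 and ln(19.1) = 2.95; z_{0.18} = -0.9154, z_{0.88} = 1.175.
σ = (2.95 − 2.234)/(1.175 − (-0.9154)) = 0.342.
μ = 2.234 − (-0.9154)·0.342 = 2.548.
CV = √(exp(σ²)−1) = √(exp(0.1171)−1) = 0.352.

σ ≈ 0.342, CV ≈ 0.352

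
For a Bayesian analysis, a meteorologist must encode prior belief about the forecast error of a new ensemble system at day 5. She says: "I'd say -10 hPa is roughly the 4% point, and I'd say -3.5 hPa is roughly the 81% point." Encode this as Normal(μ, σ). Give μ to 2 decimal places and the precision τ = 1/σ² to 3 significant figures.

The p-quantile of Normal(μ,σ) is μ + z_p·σ, with z_{0.04} = -1.751 and z_{0.81} = 0.8779.
Eliminate σ: μ = (z₂·x₁ − z₁·x₂)/(z₂ − z₁) = (0.8779·-10 − (-1.751)·-3.5)/2.629 = -5.67.
Then σ = (x₂ − x₁)/(z₂ − z₁) = (-3.5 − -10)/2.629 = 2.47.
Precision τ = 1/σ² = 1/2.473² = 0.164.

μ = -5.67, τ = 0.164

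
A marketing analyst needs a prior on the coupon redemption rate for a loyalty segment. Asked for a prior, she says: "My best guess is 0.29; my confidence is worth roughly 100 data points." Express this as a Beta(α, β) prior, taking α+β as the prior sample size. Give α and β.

α = 29, β = 71

Under the effective-sample-size interpretation, Beta(α, β) has prior mean α/(α+β) and prior sample size α+β.
So α+β = 100 and α/(α+β) = 0.29, giving α = 0.29·100 = 29 and β = 100 − 29 = 71.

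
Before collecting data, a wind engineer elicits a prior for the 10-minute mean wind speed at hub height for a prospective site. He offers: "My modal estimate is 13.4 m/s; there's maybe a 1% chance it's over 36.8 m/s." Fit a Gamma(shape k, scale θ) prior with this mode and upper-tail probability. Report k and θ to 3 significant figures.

Gamma(k,θ) with k>1 has mode (k−1)θ, so θ = 13.4/(k−1).
Need P(X < 36.8) = 0.99 with θ tied to k this way. Start at k = 2, θ = 13.4: P(X<36.8) ≈ 0.760.
Too low — raise k to concentrate. Iterating converges to k ≈ 5.5.
Then θ = 13.4/(5.5−1) ≈ 2.98.

k ≈ 5.5, θ ≈ 2.98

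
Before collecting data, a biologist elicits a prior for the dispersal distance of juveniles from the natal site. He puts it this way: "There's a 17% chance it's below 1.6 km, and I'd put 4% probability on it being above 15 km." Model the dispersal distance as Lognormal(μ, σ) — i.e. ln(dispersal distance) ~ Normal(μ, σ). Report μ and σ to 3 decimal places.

If T ~ Lognormal(μ,σ) then ln T ~ Normal(μ,σ), so the p-quantile of ln T is μ + z_p·σ.
ln(1.6) = 0.47 and ln(15) = 2.708; z_{0.17} = -0.9542, z_{0.96} = 1.751.
σ = (2.708 − 0.47)/(1.751 − (-0.9542)) = 0.827.
μ = 0.47 − (-0.9542)·0.827 = 1.259.

μ ≈ 1.259, σ ≈ 0.827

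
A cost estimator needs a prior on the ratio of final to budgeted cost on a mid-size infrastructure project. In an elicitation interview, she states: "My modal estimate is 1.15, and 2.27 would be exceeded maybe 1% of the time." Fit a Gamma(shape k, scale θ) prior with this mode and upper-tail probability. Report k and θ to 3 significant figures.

Gamma(k,θ) with k>1 has mode (k−1)θ, so θ = 1.15/(k−1).
Need P(X < 2.27) = 0.99 with θ tied to k this way. Start at k = 2, θ = 1.15: P(X<2.27) ≈ 0.587.
Too low — raise k to concentrate. Iterating converges to k ≈ 11.6.
Then θ = 1.15/(11.6−1) ≈ 0.108.

k ≈ 11.6, θ ≈ 0.108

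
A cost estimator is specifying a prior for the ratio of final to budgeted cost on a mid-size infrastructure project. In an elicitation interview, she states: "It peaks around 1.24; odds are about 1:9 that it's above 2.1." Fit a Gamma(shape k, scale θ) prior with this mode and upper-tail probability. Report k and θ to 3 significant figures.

k ≈ 7.82, θ ≈ 0.182

Gamma(k,θ) with k>1 has mode (k−1)θ, so θ = 1.24/(k−1).
Need P(X < 2.1) = 0.9 with θ tied to k this way. Start at k = 2, θ = 1.24: P(X<2.1) ≈ 0.505.
Too low — raise k to concentrate. Iterating converges to k ≈ 7.82.
Then θ = 1.24/(7.82−1) ≈ 0.182.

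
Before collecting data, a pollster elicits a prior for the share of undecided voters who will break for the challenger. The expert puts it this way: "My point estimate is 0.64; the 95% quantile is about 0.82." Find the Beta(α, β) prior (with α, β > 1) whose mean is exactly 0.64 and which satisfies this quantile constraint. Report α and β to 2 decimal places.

With mean 0.64 fixed, write α = 0.64s, β = 0.36s where s = α+β.
Need P(θ < 0.82) = 0.95 under Beta(0.64s, 0.36s). Normal approximation: (q−m)/√(m(1−m)/s) ≈ z_{0.95} = 1.64, so s ≈ 0.64·0.36·(1.64)²/(0.82−0.64)² = 19.2.
At s = 19.2: P(θ<0.82) ≈ 0.964. Adjusting to match 0.95 gives s ≈ 16.26.
So α = 0.64·16.26 ≈ 10.41, β = 0.36·16.26 ≈ 5.85.

α ≈ 10.41, β ≈ 5.85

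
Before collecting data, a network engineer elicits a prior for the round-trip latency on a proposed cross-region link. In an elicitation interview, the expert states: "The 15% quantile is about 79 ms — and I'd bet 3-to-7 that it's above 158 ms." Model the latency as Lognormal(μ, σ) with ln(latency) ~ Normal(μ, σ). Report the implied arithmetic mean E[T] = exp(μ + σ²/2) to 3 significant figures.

E[T] ≈ 138 ms

If T ~ Lognormal(μ,σ) then ln T ~ Normal(μ,σ), so the p-quantile of ln T is μ + z_p·σ.
ln(79) = 4.369 and ln(158) = 5.063; z_{0.15} = -1.036, z_{0.7} = 0.5244.
σ = (5.063 − 4.369)/(0.5244 − (-1.036)) = 0.444.
μ = 4.369 − (-1.036)·0.444 = 4.830.
E[T] = exp(μ + σ²/2) = exp(4.830 + 0.0986) = 138 ms.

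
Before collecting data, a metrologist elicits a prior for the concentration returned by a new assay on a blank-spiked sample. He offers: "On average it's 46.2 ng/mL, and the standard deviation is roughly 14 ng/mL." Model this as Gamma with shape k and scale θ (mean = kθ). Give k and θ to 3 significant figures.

For Gamma(k, scale θ): mean = kθ, variance = kθ², so CV = 1/√k.
CV = SD/mean = 14/46.2 = 0.303, hence k = 1/CV² = 10.9.
Then θ = mean/k = 46.2/10.9 = 4.24.

k ≈ 10.9, θ ≈ 4.24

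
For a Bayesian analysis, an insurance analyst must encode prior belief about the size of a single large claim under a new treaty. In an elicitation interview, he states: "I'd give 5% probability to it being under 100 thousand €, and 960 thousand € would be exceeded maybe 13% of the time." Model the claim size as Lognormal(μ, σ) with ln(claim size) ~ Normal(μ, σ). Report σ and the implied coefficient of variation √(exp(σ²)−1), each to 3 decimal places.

If T ~ Lognormal(μ,σ) then ln T ~ Normal(μ,σ), so the p-quantile of ln T is μ + z_p·σ.
ln(100) = 4.605 and ln(960) = 6.867; z_{0.05} = -1.645, z_{0.87} = 1.126.
σ = (6.867 − 4.605)/(1.126 − (-1.645)) = 0.816.
μ = 4.605 − (-1.645)·0.816 = 5.948.
CV = √(exp(σ²)−1) = √(exp(0.6661)−1) = 0.973.

σ ≈ 0.816, CV ≈ 0.973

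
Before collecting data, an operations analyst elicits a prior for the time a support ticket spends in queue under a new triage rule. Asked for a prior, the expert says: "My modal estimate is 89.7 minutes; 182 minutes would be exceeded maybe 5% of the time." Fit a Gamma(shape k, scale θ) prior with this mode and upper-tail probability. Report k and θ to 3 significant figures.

k ≈ 6.53, θ ≈ 16.2

Gamma(k,θ) with k>1 has mode (k−1)θ, so θ = 89.7/(k−1).
Need P(X < 182) = 0.95 with θ tied to k this way. Start at k = 2, θ = 89.7: P(X<182) ≈ 0.602.
Too low — raise k to concentrate. Iterating converges to k ≈ 6.53.
Then θ = 89.7/(6.53−1) ≈ 16.2.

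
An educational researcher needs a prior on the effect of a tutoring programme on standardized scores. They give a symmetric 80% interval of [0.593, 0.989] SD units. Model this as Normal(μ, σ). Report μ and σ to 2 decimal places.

A symmetric 80% interval runs μ ± z·σ with z = 1.282.
Half-width = 0.198, so σ = 0.198/1.282 = 0.15.
μ is the interval midpoint, 0.79.

μ = 0.79, σ = 0.15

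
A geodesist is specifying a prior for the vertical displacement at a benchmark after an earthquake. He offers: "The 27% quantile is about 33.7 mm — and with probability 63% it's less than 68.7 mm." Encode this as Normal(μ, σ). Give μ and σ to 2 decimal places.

μ = 56.40, σ = 37.05

For Normal(μ,σ), the p-quantile is μ + z_p·σ. Here z_{0.27} = -0.6128, z_{0.63} = 0.3319.
So 33.7 = μ − 0.6128σ and 68.7 = μ + 0.3319σ.
Subtracting: σ = (68.7 − 33.7)/(0.3319 − (-0.6128)) = 37.05.
Then μ = 33.7 − (-0.6128)·37.05 = 56.40.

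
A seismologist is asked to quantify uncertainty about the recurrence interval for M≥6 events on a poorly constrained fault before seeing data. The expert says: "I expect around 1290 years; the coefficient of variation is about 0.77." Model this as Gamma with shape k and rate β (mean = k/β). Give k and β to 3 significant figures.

For Gamma(k, rate β): mean = k/β, variance = k/β², so CV = 1/√k.
CV = 0.77, hence k = 1/CV² = 1.69.
Then β = k/mean = 1.69/1290 = 0.00131.

k ≈ 1.69, β ≈ 0.00131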